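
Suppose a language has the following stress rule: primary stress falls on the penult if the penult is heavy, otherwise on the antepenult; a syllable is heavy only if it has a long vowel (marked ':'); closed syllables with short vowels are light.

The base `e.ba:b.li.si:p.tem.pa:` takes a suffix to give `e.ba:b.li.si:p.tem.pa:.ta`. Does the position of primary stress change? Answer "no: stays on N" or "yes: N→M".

yes: 4→6

Base `e.ba:b.li.si:p.tem.pa:` (6 syllables):
  Weights: 4 si:p H, 5 tem L, 6 pa: H.
  The penult (syllable 5, tem) is light, so stress falls on the antepenult (syllable 4, si:p).
  → primary stress on syllable 4.
Suffixed `e.ba:b.li.si:p.tem.pa:.ta` (7 syllables):
  Weights: 5 tem L, 6 pa: H, 7 ta L.
  The penult (syllable 6, pa:) is heavy, so it takes stress.
  → primary stress on syllable 6.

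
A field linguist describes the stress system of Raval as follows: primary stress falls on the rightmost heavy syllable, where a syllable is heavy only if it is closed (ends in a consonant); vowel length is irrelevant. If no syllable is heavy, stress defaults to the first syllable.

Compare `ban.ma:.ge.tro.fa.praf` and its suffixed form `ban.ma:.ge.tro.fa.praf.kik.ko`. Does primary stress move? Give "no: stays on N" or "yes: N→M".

Base `ban.ma:.ge.tro.fa.praf` (6 syllables):
  Weights: 1 ban H, 2 ma: L, 3 ge L, 4 tro L, 5 fa L, 6 praf H.
  Heavy syllables in the domain: 1, 6. The rightmost is syllable 6 (praf).
  → primary stress on syllable 6.
Suffixed `ban.ma:.ge.tro.fa.praf.kik.ko` (8 syllables):
  Weights: 1 ban H, 2 ma: L, 3 ge L, 4 tro L, 5 fa L, 6 praf H, 7 kik H, 8 ko L.
  Heavy syllables in the domain: 1, 6, 7. The rightmost is syllable 7 (kik).
  → primary stress on syllable 7.

yes: 6→7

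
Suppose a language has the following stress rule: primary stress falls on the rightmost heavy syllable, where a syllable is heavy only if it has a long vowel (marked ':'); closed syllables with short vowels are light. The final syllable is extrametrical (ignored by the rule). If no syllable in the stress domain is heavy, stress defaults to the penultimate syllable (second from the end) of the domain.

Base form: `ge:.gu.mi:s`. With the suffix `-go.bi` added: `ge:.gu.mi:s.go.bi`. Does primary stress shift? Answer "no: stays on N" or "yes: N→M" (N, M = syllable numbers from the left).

yes: 1→3

Base `ge:.gu.mi:s` (3 syllables):
  The final syllable (3, mi:s) is extrametrical; the stress domain is syllables 1–2.
  Weights: 1 ge: H, 2 gu L.
  Heavy syllables in the domain: 1. The rightmost is syllable 1 (ge:).
  → primary stress on syllable 1.
Suffixed `ge:.gu.mi:s.go.bi` (5 syllables):
  The final syllable (5, bi) is extrametrical; the stress domain is syllables 1–4.
  Weights: 1 ge: H, 2 gu L, 3 mi:s H, 4 go L.
  Heavy syllables in the domain: 1, 3. The rightmost is syllable 3 (mi:s).
  → primary stress on syllable 3.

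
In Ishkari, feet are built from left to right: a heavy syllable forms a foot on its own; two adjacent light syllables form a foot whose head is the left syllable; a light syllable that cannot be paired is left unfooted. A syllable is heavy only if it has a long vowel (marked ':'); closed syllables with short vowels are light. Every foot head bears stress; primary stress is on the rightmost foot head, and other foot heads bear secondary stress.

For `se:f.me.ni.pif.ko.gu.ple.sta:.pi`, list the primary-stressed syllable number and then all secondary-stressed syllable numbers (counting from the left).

primary 8, secondary 1, 2, 4, 6

Weights: 1 se:f H, 2 me L, 3 ni L, 4 pif L, 5 ko L, 6 gu L, 7 ple L, 8 sta: H, 9 pi L.
Parse left to right (heavy = foot alone; LL = one foot; stranded L unfooted): (ˈse:f) (ˈme.ni) (ˈpif.ko) (ˈgu.ple) (ˈsta:) pi.
Foot heads: 1, 2, 4, 6, 8.
Primary stress on the rightmost head = syllable 8.
Secondary stress on 1, 2, 4, 6: ˌse:f.ˌme.ni.ˌpif.ko.ˌgu.ple.ˈsta:.pi.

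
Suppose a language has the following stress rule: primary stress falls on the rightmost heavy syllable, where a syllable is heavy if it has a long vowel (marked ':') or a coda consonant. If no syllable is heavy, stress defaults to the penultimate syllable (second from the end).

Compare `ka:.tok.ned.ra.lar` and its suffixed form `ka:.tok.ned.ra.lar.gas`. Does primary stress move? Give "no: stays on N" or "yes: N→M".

Base `ka:.tok.ned.ra.lar` (5 syllables):
  Weights: 1 ka: H, 2 tok H, 3 ned H, 4 ra L, 5 lar H.
  Heavy syllables in the domain: 1, 2, 3, 5. The rightmost is syllable 5 (lar).
  → primary stress on syllable 5.
Suffixed `ka:.tok.ned.ra.lar.gas` (6 syllables):
  Weights: 1 ka: H, 2 tok H, 3 ned H, 4 ra L, 5 lar H, 6 gas H.
  Heavy syllables in the domain: 1, 2, 3, 5, 6. The rightmost is syllable 6 (gas).
  → primary stress on syllable 6.

yes: 5→6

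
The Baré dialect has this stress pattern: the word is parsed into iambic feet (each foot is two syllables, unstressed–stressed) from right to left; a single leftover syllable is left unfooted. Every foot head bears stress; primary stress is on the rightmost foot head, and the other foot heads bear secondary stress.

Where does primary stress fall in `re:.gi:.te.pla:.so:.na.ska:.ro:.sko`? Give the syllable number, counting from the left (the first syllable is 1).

Parse right to left into iambic (σˈσ) feet: re: (gi:.ˈte) (pla:.ˈso:) (na.ˈska:) (ro:.ˈsko). Syllable 1 is left unfooted.
Foot heads (stressed positions): 3, 5, 7, 9.
End Rule Rightmost: primary stress on the rightmost head = syllable 9.
Primary stress: syllable 9 → re:.gi:.te.pla:.so:.na.ska:.ro:.ˈsko.

9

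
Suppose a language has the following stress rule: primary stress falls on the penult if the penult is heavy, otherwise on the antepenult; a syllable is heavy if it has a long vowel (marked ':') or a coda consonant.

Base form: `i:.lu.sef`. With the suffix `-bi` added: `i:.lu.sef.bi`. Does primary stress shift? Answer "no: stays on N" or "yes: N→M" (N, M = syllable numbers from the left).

Base `i:.lu.sef` (3 syllables):
  Weights: 1 i: H, 2 lu L, 3 sef H.
  The penult (syllable 2, lu) is light, so stress falls on the antepenult (syllable 1, i:).
  → primary stress on syllable 1.
Suffixed `i:.lu.sef.bi` (4 syllables):
  Weights: 2 lu L, 3 sef H, 4 bi L.
  The penult (syllable 3, sef) is heavy, so it takes stress.
  → primary stress on syllable 3.

yes: 1→3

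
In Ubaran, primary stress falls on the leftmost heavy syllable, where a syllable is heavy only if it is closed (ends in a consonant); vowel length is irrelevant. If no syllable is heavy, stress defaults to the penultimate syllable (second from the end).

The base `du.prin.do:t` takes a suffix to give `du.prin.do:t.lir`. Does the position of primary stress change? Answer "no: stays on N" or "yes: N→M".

no: stays on 2

Base `du.prin.do:t` (3 syllables):
  Weights: 1 du L, 2 prin H, 3 do:t H.
  Heavy syllables in the domain: 2, 3. The leftmost is syllable 2 (prin).
  → primary stress on syllable 2.
Suffixed `du.prin.do:t.lir` (4 syllables):
  Weights: 1 du L, 2 prin H, 3 do:t H, 4 lir H.
  Heavy syllables in the domain: 2, 3, 4. The leftmost is syllable 2 (prin).
  → primary stress on syllable 2.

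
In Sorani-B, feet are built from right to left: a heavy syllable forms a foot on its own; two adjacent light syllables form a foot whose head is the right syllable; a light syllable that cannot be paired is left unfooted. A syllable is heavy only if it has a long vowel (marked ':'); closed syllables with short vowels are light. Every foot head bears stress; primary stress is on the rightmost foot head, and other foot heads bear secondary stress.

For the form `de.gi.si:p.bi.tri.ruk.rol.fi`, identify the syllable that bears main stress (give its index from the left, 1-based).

8

Weights: 1 de L, 2 gi L, 3 si:p H, 4 bi L, 5 tri L, 6 ruk L, 7 rol L, 8 fi L.
Parse right to left (heavy = foot alone; LL = one foot; stranded L unfooted): (de.ˈgi) (ˈsi:p) bi (tri.ˈruk) (rol.ˈfi).
Foot heads: 2, 3, 6, 8.
Primary stress on the rightmost head = syllable 8.
Primary stress: syllable 8 → de.gi.si:p.bi.tri.ruk.rol.ˈfi.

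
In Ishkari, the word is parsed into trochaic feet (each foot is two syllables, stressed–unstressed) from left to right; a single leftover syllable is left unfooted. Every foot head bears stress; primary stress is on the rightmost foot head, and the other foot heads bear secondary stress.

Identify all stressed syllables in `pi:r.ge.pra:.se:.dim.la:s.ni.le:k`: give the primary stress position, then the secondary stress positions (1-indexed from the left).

primary 7, secondary 1, 3, 5

Parse left to right into trochaic (ˈσσ) feet: (ˈpi:r.ge) (ˈpra:.se:) (ˈdim.la:s) (ˈni.le:k).
Foot heads (stressed positions): 1, 3, 5, 7.
End Rule Rightmost: primary stress on the rightmost head = syllable 7.
Secondary stress on 1, 3, 5: ˌpi:r.ge.ˌpra:.se:.ˌdim.la:s.ˈni.le:k.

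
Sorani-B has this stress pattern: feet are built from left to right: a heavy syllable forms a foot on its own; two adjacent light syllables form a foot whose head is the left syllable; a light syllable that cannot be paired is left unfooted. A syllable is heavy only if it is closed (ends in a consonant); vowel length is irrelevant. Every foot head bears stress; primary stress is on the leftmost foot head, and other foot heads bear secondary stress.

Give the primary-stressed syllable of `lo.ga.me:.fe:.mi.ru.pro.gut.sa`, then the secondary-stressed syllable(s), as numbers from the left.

Weights: 1 lo L, 2 ga L, 3 me: L, 4 fe: L, 5 mi L, 6 ru L, 7 pro L, 8 gut H, 9 sa L.
Parse left to right (heavy = foot alone; LL = one foot; stranded L unfooted): (ˈlo.ga) (ˈme:.fe:) (ˈmi.ru) pro (ˈgut) sa.
Foot heads: 1, 3, 5, 8.
Primary stress on the leftmost head = syllable 1.
Secondary stress on 3, 5, 8: ˈlo.ga.ˌme:.fe:.ˌmi.ru.pro.ˌgut.sa.

primary 1, secondary 3, 5, 8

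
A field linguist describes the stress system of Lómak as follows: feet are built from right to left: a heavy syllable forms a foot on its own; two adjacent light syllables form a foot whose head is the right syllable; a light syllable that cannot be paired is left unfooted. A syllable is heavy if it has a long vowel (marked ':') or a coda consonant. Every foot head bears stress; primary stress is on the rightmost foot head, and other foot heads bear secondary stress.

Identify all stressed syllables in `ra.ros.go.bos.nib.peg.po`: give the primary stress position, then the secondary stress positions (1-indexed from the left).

primary 6, secondary 2, 4, 5

Weights: 1 ra L, 2 ros H, 3 go L, 4 bos H, 5 nib H, 6 peg H, 7 po L.
Parse right to left (heavy = foot alone; LL = one foot; stranded L unfooted): ra (ˈros) go (ˈbos) (ˈnib) (ˈpeg) po.
Foot heads: 2, 4, 5, 6.
Primary stress on the rightmost head = syllable 6.
Secondary stress on 2, 4, 5: ra.ˌros.go.ˌbos.ˌnib.ˈpeg.po.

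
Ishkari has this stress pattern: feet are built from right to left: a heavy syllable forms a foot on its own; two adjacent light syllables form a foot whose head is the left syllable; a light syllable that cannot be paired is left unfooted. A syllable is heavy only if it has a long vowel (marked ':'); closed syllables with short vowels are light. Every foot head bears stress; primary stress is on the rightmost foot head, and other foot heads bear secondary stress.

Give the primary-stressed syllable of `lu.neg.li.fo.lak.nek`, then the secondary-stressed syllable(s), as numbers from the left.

Weights: 1 lu L, 2 neg L, 3 li L, 4 fo L, 5 lak L, 6 nek L.
Parse right to left (heavy = foot alone; LL = one foot; stranded L unfooted): (ˈlu.neg) (ˈli.fo) (ˈlak.nek).
Foot heads: 1, 3, 5.
Primary stress on the rightmost head = syllable 5.
Secondary stress on 1, 3: ˌlu.neg.ˌli.fo.ˈlak.nek.

primary 5, secondary 1, 3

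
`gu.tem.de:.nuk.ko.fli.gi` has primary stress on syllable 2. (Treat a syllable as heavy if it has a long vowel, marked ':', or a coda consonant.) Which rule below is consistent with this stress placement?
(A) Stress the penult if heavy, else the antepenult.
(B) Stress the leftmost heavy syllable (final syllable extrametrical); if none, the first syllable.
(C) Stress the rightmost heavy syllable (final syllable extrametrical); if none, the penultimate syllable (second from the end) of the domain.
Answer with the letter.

Rule A → syllable 5 (observed: 2).
Rule B → syllable 2 ✓.
Rule C → syllable 4 (observed: 2).

B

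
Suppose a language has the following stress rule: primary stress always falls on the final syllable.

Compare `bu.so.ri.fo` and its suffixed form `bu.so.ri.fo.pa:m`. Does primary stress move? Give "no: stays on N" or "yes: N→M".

yes: 4→5

Base `bu.so.ri.fo` (4 syllables):
  The word has 4 syllables; the final syllable is syllable 4 (fo).
  → primary stress on syllable 4.
Suffixed `bu.so.ri.fo.pa:m` (5 syllables):
  The word has 5 syllables; the final syllable is syllable 5 (pa:m).
  → primary stress on syllable 5.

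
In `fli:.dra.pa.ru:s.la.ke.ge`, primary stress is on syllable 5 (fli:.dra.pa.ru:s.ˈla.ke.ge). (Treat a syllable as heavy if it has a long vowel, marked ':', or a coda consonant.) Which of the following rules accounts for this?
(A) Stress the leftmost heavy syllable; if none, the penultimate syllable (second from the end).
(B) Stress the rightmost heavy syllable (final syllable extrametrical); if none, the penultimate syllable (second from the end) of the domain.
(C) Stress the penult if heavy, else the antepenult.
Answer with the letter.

Rule A → syllable 1 (observed: 5).
Rule B → syllable 4 (observed: 5).
Rule C → syllable 5 ✓.

C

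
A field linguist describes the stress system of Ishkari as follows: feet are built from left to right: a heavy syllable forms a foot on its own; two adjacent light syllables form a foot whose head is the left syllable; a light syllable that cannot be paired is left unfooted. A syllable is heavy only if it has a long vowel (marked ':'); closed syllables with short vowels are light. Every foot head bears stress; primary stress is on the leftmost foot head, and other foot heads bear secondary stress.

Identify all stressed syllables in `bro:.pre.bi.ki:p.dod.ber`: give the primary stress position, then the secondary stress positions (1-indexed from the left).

primary 1, secondary 2, 4, 5

Weights: 1 bro: H, 2 pre L, 3 bi L, 4 ki:p H, 5 dod L, 6 ber L.
Parse left to right (heavy = foot alone; LL = one foot; stranded L unfooted): (ˈbro:) (ˈpre.bi) (ˈki:p) (ˈdod.ber).
Foot heads: 1, 2, 4, 5.
Primary stress on the leftmost head = syllable 1.
Secondary stress on 2, 4, 5: ˈbro:.ˌpre.bi.ˌki:p.ˌdod.ber.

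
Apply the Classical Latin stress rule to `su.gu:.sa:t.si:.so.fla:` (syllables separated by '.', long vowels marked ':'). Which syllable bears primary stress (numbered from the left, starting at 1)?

4

Classical Latin: stress the penult if heavy (long vowel or closed), else the antepenult.
Weights: 4 si: H, 5 so L, 6 fla: H.
The penult (syllable 5, so) is light, so stress falls on the antepenult (syllable 4, si:).
Stress on syllable 4: su.gu:.sa:t.ˈsi:.so.fla:.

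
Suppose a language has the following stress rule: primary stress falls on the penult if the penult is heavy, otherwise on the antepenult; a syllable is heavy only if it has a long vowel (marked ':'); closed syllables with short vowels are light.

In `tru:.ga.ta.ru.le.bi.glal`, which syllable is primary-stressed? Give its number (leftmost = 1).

Weights: 5 le L, 6 bi L, 7 glal L.
The penult (syllable 6, bi) is light, so stress falls on the antepenult (syllable 5, le).
Primary stress: syllable 5 → tru:.ga.ta.ru.ˈle.bi.glal.

5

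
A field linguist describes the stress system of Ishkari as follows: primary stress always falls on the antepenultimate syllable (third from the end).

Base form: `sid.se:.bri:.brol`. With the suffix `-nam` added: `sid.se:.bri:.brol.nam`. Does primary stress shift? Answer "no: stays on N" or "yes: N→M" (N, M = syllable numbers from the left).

Base `sid.se:.bri:.brol` (4 syllables):
  The word has 4 syllables; the antepenultimate syllable (third from the end) is syllable 2 (se:).
  → primary stress on syllable 2.
Suffixed `sid.se:.bri:.brol.nam` (5 syllables):
  The word has 5 syllables; the antepenultimate syllable (third from the end) is syllable 3 (bri:).
  → primary stress on syllable 3.

yes: 2→3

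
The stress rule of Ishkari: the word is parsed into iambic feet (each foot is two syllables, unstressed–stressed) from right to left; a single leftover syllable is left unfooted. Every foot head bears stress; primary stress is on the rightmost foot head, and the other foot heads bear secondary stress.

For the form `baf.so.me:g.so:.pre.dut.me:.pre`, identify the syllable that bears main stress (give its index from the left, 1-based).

Parse right to left into iambic (σˈσ) feet: (baf.ˈso) (me:g.ˈso:) (pre.ˈdut) (me:.ˈpre).
Foot heads (stressed positions): 2, 4, 6, 8.
End Rule Rightmost: primary stress on the rightmost head = syllable 8.
Primary stress: syllable 8 → baf.so.me:g.so:.pre.dut.me:.ˈpre.

8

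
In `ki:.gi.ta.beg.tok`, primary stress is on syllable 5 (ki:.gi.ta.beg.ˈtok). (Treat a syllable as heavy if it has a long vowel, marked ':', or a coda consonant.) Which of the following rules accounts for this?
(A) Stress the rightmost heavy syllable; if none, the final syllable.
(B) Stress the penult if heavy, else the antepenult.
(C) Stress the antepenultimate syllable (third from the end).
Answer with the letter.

A

Rule A → syllable 5 ✓.
Rule B → syllable 4 (observed: 5).
Rule C → syllable 3 (observed: 5).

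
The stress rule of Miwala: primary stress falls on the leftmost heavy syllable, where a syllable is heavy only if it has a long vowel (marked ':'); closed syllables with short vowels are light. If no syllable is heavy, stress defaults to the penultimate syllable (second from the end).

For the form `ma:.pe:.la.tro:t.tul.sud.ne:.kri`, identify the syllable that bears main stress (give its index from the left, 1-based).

Weights: 1 ma: H, 2 pe: H, 3 la L, 4 tro:t H, 5 tul L, 6 sud L, 7 ne: H, 8 kri L.
Heavy syllables in the domain: 1, 2, 4, 7. The leftmost is syllable 1 (ma:).
Primary stress: syllable 1 → ˈma:.pe:.la.tro:t.tul.sud.ne:.kri.

1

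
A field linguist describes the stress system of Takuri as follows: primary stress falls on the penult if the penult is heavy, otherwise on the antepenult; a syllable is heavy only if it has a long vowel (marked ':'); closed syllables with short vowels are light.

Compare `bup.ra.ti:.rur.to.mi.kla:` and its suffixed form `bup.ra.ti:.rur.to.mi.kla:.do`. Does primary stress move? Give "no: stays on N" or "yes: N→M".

Base `bup.ra.ti:.rur.to.mi.kla:` (7 syllables):
  Weights: 5 to L, 6 mi L, 7 kla: H.
  The penult (syllable 6, mi) is light, so stress falls on the antepenult (syllable 5, to).
  → primary stress on syllable 5.
Suffixed `bup.ra.ti:.rur.to.mi.kla:.do` (8 syllables):
  Weights: 6 mi L, 7 kla: H, 8 do L.
  The penult (syllable 7, kla:) is heavy, so it takes stress.
  → primary stress on syllable 7.

yes: 5→7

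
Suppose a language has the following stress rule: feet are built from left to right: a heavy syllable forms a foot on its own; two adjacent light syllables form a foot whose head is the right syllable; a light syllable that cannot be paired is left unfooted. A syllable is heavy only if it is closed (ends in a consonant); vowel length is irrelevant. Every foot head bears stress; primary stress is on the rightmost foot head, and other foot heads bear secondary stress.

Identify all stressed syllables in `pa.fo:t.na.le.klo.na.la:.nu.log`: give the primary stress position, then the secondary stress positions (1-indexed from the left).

primary 9, secondary 2, 4, 6, 8

Weights: 1 pa L, 2 fo:t H, 3 na L, 4 le L, 5 klo L, 6 na L, 7 la: L, 8 nu L, 9 log H.
Parse left to right (heavy = foot alone; LL = one foot; stranded L unfooted): pa (ˈfo:t) (na.ˈle) (klo.ˈna) (la:.ˈnu) (ˈlog).
Foot heads: 2, 4, 6, 8, 9.
Primary stress on the rightmost head = syllable 9.
Secondary stress on 2, 4, 6, 8: pa.ˌfo:t.na.ˌle.klo.ˌna.la:.ˌnu.ˈlog.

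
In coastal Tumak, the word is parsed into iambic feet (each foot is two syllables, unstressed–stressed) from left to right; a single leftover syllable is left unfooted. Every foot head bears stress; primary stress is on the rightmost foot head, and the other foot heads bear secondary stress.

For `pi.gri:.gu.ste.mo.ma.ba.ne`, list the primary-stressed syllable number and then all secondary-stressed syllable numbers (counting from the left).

primary 8, secondary 2, 4, 6

Parse left to right into iambic (σˈσ) feet: (pi.ˈgri:) (gu.ˈste) (mo.ˈma) (ba.ˈne).
Foot heads (stressed positions): 2, 4, 6, 8.
End Rule Rightmost: primary stress on the rightmost head = syllable 8.
Secondary stress on 2, 4, 6: pi.ˌgri:.gu.ˌste.mo.ˌma.ba.ˈne.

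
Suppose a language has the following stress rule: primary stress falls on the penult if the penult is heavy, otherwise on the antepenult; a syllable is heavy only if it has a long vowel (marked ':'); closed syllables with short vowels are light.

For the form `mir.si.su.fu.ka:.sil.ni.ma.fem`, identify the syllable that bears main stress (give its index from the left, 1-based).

Weights: 7 ni L, 8 ma L, 9 fem L.
The penult (syllable 8, ma) is light, so stress falls on the antepenult (syllable 7, ni).
Primary stress: syllable 7 → mir.si.su.fu.ka:.sil.ˈni.ma.fem.

7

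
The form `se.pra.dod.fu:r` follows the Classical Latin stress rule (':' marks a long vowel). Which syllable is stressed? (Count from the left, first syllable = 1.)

3

Classical Latin: stress the penult if heavy (long vowel or closed), else the antepenult.
Weights: 2 pra L, 3 dod H, 4 fu:r H.
The penult (syllable 3, dod) is heavy, so it takes stress.
Stress on syllable 3: se.pra.ˈdod.fu:r.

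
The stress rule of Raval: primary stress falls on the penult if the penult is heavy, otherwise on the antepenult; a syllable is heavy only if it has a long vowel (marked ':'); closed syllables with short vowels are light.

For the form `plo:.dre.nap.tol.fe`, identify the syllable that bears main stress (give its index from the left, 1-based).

3

Weights: 3 nap L, 4 tol L, 5 fe L.
The penult (syllable 4, tol) is light, so stress falls on the antepenult (syllable 3, nap).
Primary stress: syllable 3 → plo:.dre.ˈnap.tol.fe.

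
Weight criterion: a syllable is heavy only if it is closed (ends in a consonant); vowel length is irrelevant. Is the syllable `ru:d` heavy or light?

heavy

`ru:d`: long vowel, closed (coda /d/). Closed (coda /d/) → heavy.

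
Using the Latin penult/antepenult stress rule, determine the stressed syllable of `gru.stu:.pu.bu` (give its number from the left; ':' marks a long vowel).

2

Classical Latin: stress the penult if heavy (long vowel or closed), else the antepenult.
Weights: 2 stu: H, 3 pu L, 4 bu L.
The penult (syllable 3, pu) is light, so stress falls on the antepenult (syllable 2, stu:).
Stress on syllable 2: gru.ˈstu:.pu.bu.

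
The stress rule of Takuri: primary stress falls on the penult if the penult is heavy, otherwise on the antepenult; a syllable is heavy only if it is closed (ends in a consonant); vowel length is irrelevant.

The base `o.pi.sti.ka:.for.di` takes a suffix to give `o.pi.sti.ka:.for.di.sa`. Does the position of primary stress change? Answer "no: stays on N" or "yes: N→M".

Base `o.pi.sti.ka:.for.di` (6 syllables):
  Weights: 4 ka: L, 5 for H, 6 di L.
  The penult (syllable 5, for) is heavy, so it takes stress.
  → primary stress on syllable 5.
Suffixed `o.pi.sti.ka:.for.di.sa` (7 syllables):
  Weights: 5 for H, 6 di L, 7 sa L.
  The penult (syllable 6, di) is light, so stress falls on the antepenult (syllable 5, for).
  → primary stress on syllable 5.

no: stays on 5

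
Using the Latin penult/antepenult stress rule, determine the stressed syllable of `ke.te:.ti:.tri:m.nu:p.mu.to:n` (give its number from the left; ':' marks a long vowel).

5

Classical Latin: stress the penult if heavy (long vowel or closed), else the antepenult.
Weights: 5 nu:p H, 6 mu L, 7 to:n H.
The penult (syllable 6, mu) is light, so stress falls on the antepenult (syllable 5, nu:p).
Stress on syllable 5: ke.te:.ti:.tri:m.ˈnu:p.mu.to:n.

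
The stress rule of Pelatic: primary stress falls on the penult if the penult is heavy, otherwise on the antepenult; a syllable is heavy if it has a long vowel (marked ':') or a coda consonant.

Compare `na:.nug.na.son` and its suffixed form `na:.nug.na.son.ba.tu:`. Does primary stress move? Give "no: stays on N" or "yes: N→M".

yes: 2→4

Base `na:.nug.na.son` (4 syllables):
  Weights: 2 nug H, 3 na L, 4 son H.
  The penult (syllable 3, na) is light, so stress falls on the antepenult (syllable 2, nug).
  → primary stress on syllable 2.
Suffixed `na:.nug.na.son.ba.tu:` (6 syllables):
  Weights: 4 son H, 5 ba L, 6 tu: H.
  The penult (syllable 5, ba) is light, so stress falls on the antepenult (syllable 4, son).
  → primary stress on syllable 4.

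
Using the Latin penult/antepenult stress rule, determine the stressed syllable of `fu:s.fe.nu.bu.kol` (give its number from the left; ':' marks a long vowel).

3

Classical Latin: stress the penult if heavy (long vowel or closed), else the antepenult.
Weights: 3 nu L, 4 bu L, 5 kol H.
The penult (syllable 4, bu) is light, so stress falls on the antepenult (syllable 3, nu).
Stress on syllable 3: fu:s.fe.ˈnu.bu.kol.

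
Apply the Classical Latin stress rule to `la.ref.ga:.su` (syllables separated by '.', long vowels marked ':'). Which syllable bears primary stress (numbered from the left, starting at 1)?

3

Classical Latin: stress the penult if heavy (long vowel or closed), else the antepenult.
Weights: 2 ref H, 3 ga: H, 4 su L.
The penult (syllable 3, ga:) is heavy, so it takes stress.
Stress on syllable 3: la.ref.ˈga:.su.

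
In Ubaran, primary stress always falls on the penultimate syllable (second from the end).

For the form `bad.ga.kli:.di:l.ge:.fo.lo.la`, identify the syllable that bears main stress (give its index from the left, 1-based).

The word has 8 syllables; the penultimate syllable (second from the end) is syllable 7 (lo).
Primary stress: syllable 7 → bad.ga.kli:.di:l.ge:.fo.ˈlo.la.

7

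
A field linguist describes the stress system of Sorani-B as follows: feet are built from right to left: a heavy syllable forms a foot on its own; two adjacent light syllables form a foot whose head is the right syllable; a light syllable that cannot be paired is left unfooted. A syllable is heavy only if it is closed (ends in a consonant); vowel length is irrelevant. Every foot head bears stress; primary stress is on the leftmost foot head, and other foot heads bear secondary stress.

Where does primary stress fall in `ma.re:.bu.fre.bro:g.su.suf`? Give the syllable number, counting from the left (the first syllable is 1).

Weights: 1 ma L, 2 re: L, 3 bu L, 4 fre L, 5 bro:g H, 6 su L, 7 suf H.
Parse right to left (heavy = foot alone; LL = one foot; stranded L unfooted): (ma.ˈre:) (bu.ˈfre) (ˈbro:g) su (ˈsuf).
Foot heads: 2, 4, 5, 7.
Primary stress on the leftmost head = syllable 2.
Primary stress: syllable 2 → ma.ˈre:.bu.fre.bro:g.su.suf.

2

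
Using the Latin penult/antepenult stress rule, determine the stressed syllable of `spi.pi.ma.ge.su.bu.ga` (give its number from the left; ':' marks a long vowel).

Classical Latin: stress the penult if heavy (long vowel or closed), else the antepenult.
Weights: 5 su L, 6 bu L, 7 ga L.
The penult (syllable 6, bu) is light, so stress falls on the antepenult (syllable 5, su).
Stress on syllable 5: spi.pi.ma.ge.ˈsu.bu.ga.

5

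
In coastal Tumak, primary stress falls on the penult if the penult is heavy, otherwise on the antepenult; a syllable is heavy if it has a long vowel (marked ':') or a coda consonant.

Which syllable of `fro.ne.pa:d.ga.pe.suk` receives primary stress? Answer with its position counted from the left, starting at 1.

4

Weights: 4 ga L, 5 pe L, 6 suk H.
The penult (syllable 5, pe) is light, so stress falls on the antepenult (syllable 4, ga).
Primary stress: syllable 4 → fro.ne.pa:d.ˈga.pe.suk.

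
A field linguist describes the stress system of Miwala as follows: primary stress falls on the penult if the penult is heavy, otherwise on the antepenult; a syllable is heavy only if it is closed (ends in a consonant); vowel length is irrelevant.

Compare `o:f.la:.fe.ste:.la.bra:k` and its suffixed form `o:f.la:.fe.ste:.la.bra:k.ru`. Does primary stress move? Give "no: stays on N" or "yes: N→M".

yes: 4→6

Base `o:f.la:.fe.ste:.la.bra:k` (6 syllables):
  Weights: 4 ste: L, 5 la L, 6 bra:k H.
  The penult (syllable 5, la) is light, so stress falls on the antepenult (syllable 4, ste:).
  → primary stress on syllable 4.
Suffixed `o:f.la:.fe.ste:.la.bra:k.ru` (7 syllables):
  Weights: 5 la L, 6 bra:k H, 7 ru L.
  The penult (syllable 6, bra:k) is heavy, so it takes stress.
  → primary stress on syllable 6.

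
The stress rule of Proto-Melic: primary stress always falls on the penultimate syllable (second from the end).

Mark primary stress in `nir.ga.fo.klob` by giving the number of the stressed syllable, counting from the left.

The word has 4 syllables; the penultimate syllable (second from the end) is syllable 3 (fo).
Primary stress: syllable 3 → nir.ga.ˈfo.klob.

3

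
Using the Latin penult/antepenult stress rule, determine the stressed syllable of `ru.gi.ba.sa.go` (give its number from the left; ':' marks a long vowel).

Classical Latin: stress the penult if heavy (long vowel or closed), else the antepenult.
Weights: 3 ba L, 4 sa L, 5 go L.
The penult (syllable 4, sa) is light, so stress falls on the antepenult (syllable 3, ba).
Stress on syllable 3: ru.gi.ˈba.sa.go.

3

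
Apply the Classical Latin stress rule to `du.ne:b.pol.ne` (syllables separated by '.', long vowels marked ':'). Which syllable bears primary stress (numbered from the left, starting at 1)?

3

Classical Latin: stress the penult if heavy (long vowel or closed), else the antepenult.
Weights: 2 ne:b H, 3 pol H, 4 ne L.
The penult (syllable 3, pol) is heavy, so it takes stress.
Stress on syllable 3: du.ne:b.ˈpol.ne.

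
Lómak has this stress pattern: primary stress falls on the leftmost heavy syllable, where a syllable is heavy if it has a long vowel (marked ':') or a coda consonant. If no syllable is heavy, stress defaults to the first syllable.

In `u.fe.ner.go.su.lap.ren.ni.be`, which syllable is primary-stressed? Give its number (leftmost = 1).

3

Weights: 1 u L, 2 fe L, 3 ner H, 4 go L, 5 su L, 6 lap H, 7 ren H, 8 ni L, 9 be L.
Heavy syllables in the domain: 3, 6, 7. The leftmost is syllable 3 (ner).
Primary stress: syllable 3 → u.fe.ˈner.go.su.lap.ren.ni.be.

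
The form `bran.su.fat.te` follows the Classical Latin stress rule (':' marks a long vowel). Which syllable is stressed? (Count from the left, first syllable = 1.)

3

Classical Latin: stress the penult if heavy (long vowel or closed), else the antepenult.
Weights: 2 su L, 3 fat H, 4 te L.
The penult (syllable 3, fat) is heavy, so it takes stress.
Stress on syllable 3: bran.su.ˈfat.te.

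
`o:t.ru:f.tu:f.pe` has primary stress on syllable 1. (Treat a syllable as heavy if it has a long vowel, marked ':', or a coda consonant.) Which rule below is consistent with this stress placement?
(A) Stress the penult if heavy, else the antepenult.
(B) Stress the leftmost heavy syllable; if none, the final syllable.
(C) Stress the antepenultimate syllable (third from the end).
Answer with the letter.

B

Rule A → syllable 3 (observed: 1).
Rule B → syllable 1 ✓.
Rule C → syllable 2 (observed: 1).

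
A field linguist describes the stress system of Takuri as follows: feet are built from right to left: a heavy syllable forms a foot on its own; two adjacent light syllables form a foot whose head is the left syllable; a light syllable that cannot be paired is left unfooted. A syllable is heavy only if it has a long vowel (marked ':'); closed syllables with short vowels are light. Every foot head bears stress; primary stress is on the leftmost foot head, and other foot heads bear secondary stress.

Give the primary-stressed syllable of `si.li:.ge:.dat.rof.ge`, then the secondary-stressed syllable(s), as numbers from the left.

primary 2, secondary 3, 5

Weights: 1 si L, 2 li: H, 3 ge: H, 4 dat L, 5 rof L, 6 ge L.
Parse right to left (heavy = foot alone; LL = one foot; stranded L unfooted): si (ˈli:) (ˈge:) dat (ˈrof.ge).
Foot heads: 2, 3, 5.
Primary stress on the leftmost head = syllable 2.
Secondary stress on 3, 5: si.ˈli:.ˌge:.dat.ˌrof.ge.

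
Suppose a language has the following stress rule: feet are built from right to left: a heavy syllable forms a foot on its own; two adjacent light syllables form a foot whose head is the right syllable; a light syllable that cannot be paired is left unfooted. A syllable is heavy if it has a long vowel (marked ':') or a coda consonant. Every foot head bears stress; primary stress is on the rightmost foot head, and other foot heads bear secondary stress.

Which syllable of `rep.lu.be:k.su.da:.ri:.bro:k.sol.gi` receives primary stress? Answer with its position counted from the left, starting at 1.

Weights: 1 rep H, 2 lu L, 3 be:k H, 4 su L, 5 da: H, 6 ri: H, 7 bro:k H, 8 sol H, 9 gi L.
Parse right to left (heavy = foot alone; LL = one foot; stranded L unfooted): (ˈrep) lu (ˈbe:k) su (ˈda:) (ˈri:) (ˈbro:k) (ˈsol) gi.
Foot heads: 1, 3, 5, 6, 7, 8.
Primary stress on the rightmost head = syllable 8.
Primary stress: syllable 8 → rep.lu.be:k.su.da:.ri:.bro:k.ˈsol.gi.

8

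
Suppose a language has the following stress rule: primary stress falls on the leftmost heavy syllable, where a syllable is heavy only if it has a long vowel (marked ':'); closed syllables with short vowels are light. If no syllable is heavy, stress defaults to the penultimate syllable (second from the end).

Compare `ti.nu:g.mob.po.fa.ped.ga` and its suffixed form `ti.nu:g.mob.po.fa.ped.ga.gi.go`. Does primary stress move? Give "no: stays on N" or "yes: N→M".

Base `ti.nu:g.mob.po.fa.ped.ga` (7 syllables):
  Weights: 1 ti L, 2 nu:g H, 3 mob L, 4 po L, 5 fa L, 6 ped L, 7 ga L.
  Heavy syllables in the domain: 2. The leftmost is syllable 2 (nu:g).
  → primary stress on syllable 2.
Suffixed `ti.nu:g.mob.po.fa.ped.ga.gi.go` (9 syllables):
  Weights: 1 ti L, 2 nu:g H, 3 mob L, 4 po L, 5 fa L, 6 ped L, 7 ga L, 8 gi L, 9 go L.
  Heavy syllables in the domain: 2. The leftmost is syllable 2 (nu:g).
  → primary stress on syllable 2.

no: stays on 2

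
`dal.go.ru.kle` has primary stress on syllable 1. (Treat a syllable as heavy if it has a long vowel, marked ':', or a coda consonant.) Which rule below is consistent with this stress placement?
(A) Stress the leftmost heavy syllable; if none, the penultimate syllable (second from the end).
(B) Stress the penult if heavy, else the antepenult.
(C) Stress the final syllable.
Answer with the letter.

Rule A → syllable 1 ✓.
Rule B → syllable 2 (observed: 1).
Rule C → syllable 4 (observed: 1).

A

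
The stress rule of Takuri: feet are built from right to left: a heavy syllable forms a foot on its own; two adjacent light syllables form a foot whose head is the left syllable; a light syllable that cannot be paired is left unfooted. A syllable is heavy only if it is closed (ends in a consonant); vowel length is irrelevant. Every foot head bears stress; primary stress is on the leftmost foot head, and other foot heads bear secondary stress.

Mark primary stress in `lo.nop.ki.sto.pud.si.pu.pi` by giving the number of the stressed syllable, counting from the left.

2

Weights: 1 lo L, 2 nop H, 3 ki L, 4 sto L, 5 pud H, 6 si L, 7 pu L, 8 pi L.
Parse right to left (heavy = foot alone; LL = one foot; stranded L unfooted): lo (ˈnop) (ˈki.sto) (ˈpud) si (ˈpu.pi).
Foot heads: 2, 3, 5, 7.
Primary stress on the leftmost head = syllable 2.
Primary stress: syllable 2 → lo.ˈnop.ki.sto.pud.si.pu.pi.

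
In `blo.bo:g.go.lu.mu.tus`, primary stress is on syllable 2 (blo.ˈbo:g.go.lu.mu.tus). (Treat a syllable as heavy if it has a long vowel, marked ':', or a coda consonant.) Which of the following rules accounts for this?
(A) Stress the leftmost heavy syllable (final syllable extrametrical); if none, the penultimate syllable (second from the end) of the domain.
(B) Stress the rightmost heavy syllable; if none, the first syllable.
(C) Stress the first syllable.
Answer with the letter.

Rule A → syllable 2 ✓.
Rule B → syllable 6 (observed: 2).
Rule C → syllable 1 (observed: 2).

A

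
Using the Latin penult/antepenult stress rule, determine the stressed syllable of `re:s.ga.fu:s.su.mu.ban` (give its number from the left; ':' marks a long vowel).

Classical Latin: stress the penult if heavy (long vowel or closed), else the antepenult.
Weights: 4 su L, 5 mu L, 6 ban H.
The penult (syllable 5, mu) is light, so stress falls on the antepenult (syllable 4, su).
Stress on syllable 4: re:s.ga.fu:s.ˈsu.mu.ban.

4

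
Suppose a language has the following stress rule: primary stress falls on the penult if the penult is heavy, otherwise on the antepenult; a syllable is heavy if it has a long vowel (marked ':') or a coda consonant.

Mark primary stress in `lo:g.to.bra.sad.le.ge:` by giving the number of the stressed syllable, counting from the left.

Weights: 4 sad H, 5 le L, 6 ge: H.
The penult (syllable 5, le) is light, so stress falls on the antepenult (syllable 4, sad).
Primary stress: syllable 4 → lo:g.to.bra.ˈsad.le.ge:.

4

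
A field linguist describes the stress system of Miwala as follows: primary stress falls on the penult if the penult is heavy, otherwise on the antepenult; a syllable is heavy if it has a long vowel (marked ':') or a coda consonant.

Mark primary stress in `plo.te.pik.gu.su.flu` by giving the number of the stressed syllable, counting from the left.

Weights: 4 gu L, 5 su L, 6 flu L.
The penult (syllable 5, su) is light, so stress falls on the antepenult (syllable 4, gu).
Primary stress: syllable 4 → plo.te.pik.ˈgu.su.flu.

4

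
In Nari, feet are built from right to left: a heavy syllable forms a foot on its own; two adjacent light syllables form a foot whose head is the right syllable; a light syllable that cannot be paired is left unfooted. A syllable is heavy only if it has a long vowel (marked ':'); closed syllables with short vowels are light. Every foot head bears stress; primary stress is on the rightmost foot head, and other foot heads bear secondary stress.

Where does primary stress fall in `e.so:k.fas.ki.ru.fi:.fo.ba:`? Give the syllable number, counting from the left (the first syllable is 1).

Weights: 1 e L, 2 so:k H, 3 fas L, 4 ki L, 5 ru L, 6 fi: H, 7 fo L, 8 ba: H.
Parse right to left (heavy = foot alone; LL = one foot; stranded L unfooted): e (ˈso:k) fas (ki.ˈru) (ˈfi:) fo (ˈba:).
Foot heads: 2, 5, 6, 8.
Primary stress on the rightmost head = syllable 8.
Primary stress: syllable 8 → e.so:k.fas.ki.ru.fi:.fo.ˈba:.

8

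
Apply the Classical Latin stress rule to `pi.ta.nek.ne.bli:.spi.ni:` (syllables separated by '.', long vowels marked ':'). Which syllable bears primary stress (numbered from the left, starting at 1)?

5

Classical Latin: stress the penult if heavy (long vowel or closed), else the antepenult.
Weights: 5 bli: H, 6 spi L, 7 ni: H.
The penult (syllable 6, spi) is light, so stress falls on the antepenult (syllable 5, bli:).
Stress on syllable 5: pi.ta.nek.ne.ˈbli:.spi.ni:.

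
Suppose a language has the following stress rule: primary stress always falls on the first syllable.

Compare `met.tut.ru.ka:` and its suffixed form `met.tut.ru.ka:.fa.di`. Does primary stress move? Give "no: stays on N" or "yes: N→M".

Base `met.tut.ru.ka:` (4 syllables):
  The word has 4 syllables; the first syllable is syllable 1 (met).
  → primary stress on syllable 1.
Suffixed `met.tut.ru.ka:.fa.di` (6 syllables):
  The word has 6 syllables; the first syllable is syllable 1 (met).
  → primary stress on syllable 1.

no: stays on 1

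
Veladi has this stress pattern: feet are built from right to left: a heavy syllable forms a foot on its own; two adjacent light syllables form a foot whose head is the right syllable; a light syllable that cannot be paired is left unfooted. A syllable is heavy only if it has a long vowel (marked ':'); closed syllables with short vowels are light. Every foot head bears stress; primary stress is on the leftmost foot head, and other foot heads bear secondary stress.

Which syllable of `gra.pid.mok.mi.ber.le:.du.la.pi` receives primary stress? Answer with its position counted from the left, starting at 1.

3

Weights: 1 gra L, 2 pid L, 3 mok L, 4 mi L, 5 ber L, 6 le: H, 7 du L, 8 la L, 9 pi L.
Parse right to left (heavy = foot alone; LL = one foot; stranded L unfooted): gra (pid.ˈmok) (mi.ˈber) (ˈle:) du (la.ˈpi).
Foot heads: 3, 5, 6, 9.
Primary stress on the leftmost head = syllable 3.
Primary stress: syllable 3 → gra.pid.ˈmok.mi.ber.le:.du.la.pi.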